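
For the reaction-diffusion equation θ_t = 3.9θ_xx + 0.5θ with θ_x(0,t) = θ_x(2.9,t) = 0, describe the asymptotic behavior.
θ grows unboundedly. With Neumann BCs the constant mode has diffusion eigenvalue 0, so any r > 0 makes it grow like e^(0.5t); solution grows exponentially.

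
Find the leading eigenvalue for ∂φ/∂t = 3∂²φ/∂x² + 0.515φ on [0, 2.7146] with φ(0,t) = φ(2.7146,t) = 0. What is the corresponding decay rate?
Eigenvalues: λₙ = 3n²π²/2.7146² - 0.515.
First three modes:
  n=1: λ₁ = 3π²/2.7146² - 0.515 ≈ 3.503
  n=2: λ₂ = 12π²/2.7146² - 0.515 ≈ 15.557
  n=3: λ₃ = 27π²/2.7146² - 0.515 ≈ 35.647
Since 3π²/2.7146² ≈ 4.018 > 0.515, all λₙ > 0.
The n=1 mode decays slowest → dominates as t → ∞.
Asymptotic: φ ~ c₁ sin(πx/2.7146) e^{-λ₁t} with decay rate λ₁ ≈ 3.503.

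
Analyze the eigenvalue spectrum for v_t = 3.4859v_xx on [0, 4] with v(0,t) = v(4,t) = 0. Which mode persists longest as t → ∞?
Eigenvalues: λₙ = 3.4859n²π²/4².
First three modes:
  n=1: λ₁ = 3.4859π²/4² ≈ 2.15
  n=2: λ₂ = 13.9436π²/4² ≈ 8.601 (4× faster decay)
  n=3: λ₃ = 31.3731π²/4² ≈ 19.353 (9× faster decay)
As t → ∞, higher modes decay exponentially faster. The n=1 mode dominates: v ~ c₁ sin(πx/4) e^{-λ₁t}.
Decay rate: λ₁ = 3.4859π²/4² ≈ 2.15.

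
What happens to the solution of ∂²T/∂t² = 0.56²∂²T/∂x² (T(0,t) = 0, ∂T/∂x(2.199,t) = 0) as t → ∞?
T oscillates (no decay). Energy is conserved; the solution oscillates indefinitely as standing waves.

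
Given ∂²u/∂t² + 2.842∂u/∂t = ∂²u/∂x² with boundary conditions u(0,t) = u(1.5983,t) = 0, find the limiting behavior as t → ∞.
u → 0. Damping (γ=2.842) dissipates energy; oscillations decay exponentially.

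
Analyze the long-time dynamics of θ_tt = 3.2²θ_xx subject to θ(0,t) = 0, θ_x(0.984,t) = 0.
Long-time behavior: θ oscillates (no decay). Energy is conserved; the solution oscillates indefinitely as standing waves.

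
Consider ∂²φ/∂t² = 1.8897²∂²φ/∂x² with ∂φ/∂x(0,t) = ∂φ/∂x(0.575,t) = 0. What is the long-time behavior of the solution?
As t → ∞, φ oscillates about a mean that drifts linearly in t (generically unbounded; no decay). There is no damping, so the nonconstant modes persist as standing waves (energy conserved, no decay). But with Neumann conditions at both ends the constant mode has eigenvalue 0: the spatial mean M(t) of φ satisfies M'' = 0, so M(t) = M(0) + M'(0)·t. Unless the initial velocity has zero mean (∫φ_t(x,0)dx = 0), the solution grows linearly in t (unbounded, though not exponentially); if it does have zero mean, the solution stays bounded and simply oscillates.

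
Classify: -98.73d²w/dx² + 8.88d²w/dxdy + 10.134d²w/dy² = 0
Hyperbolic (discriminant = 4080.97368).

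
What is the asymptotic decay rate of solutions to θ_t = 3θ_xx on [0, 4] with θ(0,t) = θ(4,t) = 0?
Eigenvalues: λₙ = 3n²π²/4².
First three modes:
  n=1: λ₁ = 3π²/4² ≈ 1.851
  n=2: λ₂ = 12π²/4² ≈ 7.402 (4× faster decay)
  n=3: λ₃ = 27π²/4² ≈ 16.655 (9× faster decay)
As t → ∞, higher modes decay exponentially faster. The n=1 mode dominates: θ ~ c₁ sin(πx/4) e^{-λ₁t}.
Decay rate: λ₁ = 3π²/4² ≈ 1.851.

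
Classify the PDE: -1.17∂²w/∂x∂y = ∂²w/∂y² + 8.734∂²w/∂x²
Rewriting in standard form: -8.734∂²w/∂x² - 1.17∂²w/∂x∂y - ∂²w/∂y² = 0. A = -8.734, B = -1.17, C = -1. Discriminant B² - 4AC = -33.5671. Since -33.5671 < 0, elliptic.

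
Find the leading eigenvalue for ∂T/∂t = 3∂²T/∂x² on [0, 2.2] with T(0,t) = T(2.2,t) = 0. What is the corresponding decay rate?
Eigenvalues: λₙ = 3n²π²/2.2².
First three modes:
  n=1: λ₁ = 3π²/2.2² ≈ 6.118
  n=2: λ₂ = 12π²/2.2² ≈ 24.47 (4× faster decay)
  n=3: λ₃ = 27π²/2.2² ≈ 55.058 (9× faster decay)
As t → ∞, higher modes decay exponentially faster. The n=1 mode dominates: T ~ c₁ sin(πx/2.2) e^{-λ₁t}.
Decay rate: λ₁ = 3π²/2.2² ≈ 6.118.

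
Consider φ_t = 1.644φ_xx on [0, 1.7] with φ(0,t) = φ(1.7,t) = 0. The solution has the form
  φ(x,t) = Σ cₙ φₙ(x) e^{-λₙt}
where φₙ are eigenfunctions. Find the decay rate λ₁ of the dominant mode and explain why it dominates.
Eigenvalues: λₙ = 1.644n²π²/1.7².
First three modes:
  n=1: λ₁ = 1.644π²/1.7² ≈ 5.614
  n=2: λ₂ = 6.576π²/1.7² ≈ 22.458 (4× faster decay)
  n=3: λ₃ = 14.796π²/1.7² ≈ 50.53 (9× faster decay)
As t → ∞, higher modes decay exponentially faster. The n=1 mode dominates: φ ~ c₁ sin(πx/1.7) e^{-λ₁t}.
Decay rate: λ₁ = 1.644π²/1.7² ≈ 5.614.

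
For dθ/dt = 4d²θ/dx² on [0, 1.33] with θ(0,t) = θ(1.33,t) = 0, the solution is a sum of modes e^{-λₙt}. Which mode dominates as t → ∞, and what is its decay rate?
Eigenvalues: λₙ = 4n²π²/1.33².
First three modes:
  n=1: λ₁ = 4π²/1.33² ≈ 22.318
  n=2: λ₂ = 16π²/1.33² ≈ 89.272 (4× faster decay)
  n=3: λ₃ = 36π²/1.33² ≈ 200.863 (9× faster decay)
As t → ∞, higher modes decay exponentially faster. The n=1 mode dominates: θ ~ c₁ sin(πx/1.33) e^{-λ₁t}.
Decay rate: λ₁ = 4π²/1.33² ≈ 22.318.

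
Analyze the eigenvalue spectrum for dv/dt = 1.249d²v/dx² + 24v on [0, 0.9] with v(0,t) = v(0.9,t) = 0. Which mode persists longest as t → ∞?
Eigenvalues: λₙ = 1.249n²π²/0.9² - 24.
First three modes:
  n=1: λ₁ = 1.249π²/0.9² - 24 ≈ -8.781
  n=2: λ₂ = 4.996π²/0.9² - 24 ≈ 36.875
  n=3: λ₃ = 11.241π²/0.9² - 24 ≈ 112.968
Since 1.249π²/0.9² ≈ 15.219 < 24, λ₁ < 0.
The n=1 mode grows fastest (−λₙ is largest for n=1) → dominates.
Asymptotic: v ~ c₁ sin(πx/0.9) e^{8.781t} (exponential growth at rate −λ₁ ≈ 8.781).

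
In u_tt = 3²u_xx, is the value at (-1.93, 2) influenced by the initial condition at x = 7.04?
No. The domain of dependence is [-7.93, 4.07], and 7.04 is outside this interval.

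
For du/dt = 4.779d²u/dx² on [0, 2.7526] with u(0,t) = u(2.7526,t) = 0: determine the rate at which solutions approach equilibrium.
Eigenvalues: λₙ = 4.779n²π²/2.7526².
First three modes:
  n=1: λ₁ = 4.779π²/2.7526² ≈ 6.225
  n=2: λ₂ = 19.116π²/2.7526² ≈ 24.901 (4× faster decay)
  n=3: λ₃ = 43.011π²/2.7526² ≈ 56.026 (9× faster decay)
As t → ∞, higher modes decay exponentially faster. The n=1 mode dominates: u ~ c₁ sin(πx/2.7526) e^{-λ₁t}.
Decay rate: λ₁ = 4.779π²/2.7526² ≈ 6.225.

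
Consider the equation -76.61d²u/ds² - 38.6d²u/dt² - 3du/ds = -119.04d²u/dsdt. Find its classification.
Rewriting in standard form: -76.61d²u/ds² + 119.04d²u/dsdt - 38.6d²u/dt² - 3du/ds = 0. Hyperbolic. (A = -76.61, B = 119.04, C = -38.6 gives B² - 4AC = 2341.9376.)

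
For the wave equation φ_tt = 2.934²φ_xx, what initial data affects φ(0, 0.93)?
Domain of dependence: [-2.72862, 2.72862]. Signals travel at speed 2.934, so data within |x - 0| ≤ 2.934·0.93 = 2.72862 can reach the point.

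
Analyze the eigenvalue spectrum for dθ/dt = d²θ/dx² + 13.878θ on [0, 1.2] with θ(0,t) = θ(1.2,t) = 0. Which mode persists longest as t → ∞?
Eigenvalues: λₙ = n²π²/1.2² - 13.878.
First three modes:
  n=1: λ₁ = π²/1.2² - 13.878 ≈ -7.024
  n=2: λ₂ = 4π²/1.2² - 13.878 ≈ 13.538
  n=3: λ₃ = 9π²/1.2² - 13.878 ≈ 47.807
Since π²/1.2² ≈ 6.854 < 13.878, λ₁ < 0.
The n=1 mode grows fastest (−λₙ is largest for n=1) → dominates.
Asymptotic: θ ~ c₁ sin(πx/1.2) e^{7.024t} (exponential growth at rate −λ₁ ≈ 7.024).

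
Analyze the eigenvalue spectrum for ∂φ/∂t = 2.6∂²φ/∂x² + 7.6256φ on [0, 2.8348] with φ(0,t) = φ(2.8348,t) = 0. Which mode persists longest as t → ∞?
Eigenvalues: λₙ = 2.6n²π²/2.8348² - 7.6256.
First three modes:
  n=1: λ₁ = 2.6π²/2.8348² - 7.6256 ≈ -4.432
  n=2: λ₂ = 10.4π²/2.8348² - 7.6256 ≈ 5.147
  n=3: λ₃ = 23.4π²/2.8348² - 7.6256 ≈ 21.113
Since 2.6π²/2.8348² ≈ 3.193 < 7.6256, λ₁ < 0.
The n=1 mode grows fastest (−λₙ is largest for n=1) → dominates.
Asymptotic: φ ~ c₁ sin(πx/2.8348) e^{4.432t} (exponential growth at rate −λ₁ ≈ 4.432).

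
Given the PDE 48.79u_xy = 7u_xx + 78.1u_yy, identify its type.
Rewriting in standard form: -7u_xx + 48.79u_xy - 78.1u_yy = 0. The second-order coefficients are A = -7, B = 48.79, C = -78.1. Since B² - 4AC = 193.6641 > 0, this is a hyperbolic PDE.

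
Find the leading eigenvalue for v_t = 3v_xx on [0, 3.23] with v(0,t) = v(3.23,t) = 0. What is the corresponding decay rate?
Eigenvalues: λₙ = 3n²π²/3.23².
First three modes:
  n=1: λ₁ = 3π²/3.23² ≈ 2.838
  n=2: λ₂ = 12π²/3.23² ≈ 11.352 (4× faster decay)
  n=3: λ₃ = 27π²/3.23² ≈ 25.542 (9× faster decay)
As t → ∞, higher modes decay exponentially faster. The n=1 mode dominates: v ~ c₁ sin(πx/3.23) e^{-λ₁t}.
Decay rate: λ₁ = 3π²/3.23² ≈ 2.838.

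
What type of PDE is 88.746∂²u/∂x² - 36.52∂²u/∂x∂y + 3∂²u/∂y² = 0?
With A = 88.746, B = -36.52, C = 3, the discriminant is 268.7584. This is a hyperbolic PDE.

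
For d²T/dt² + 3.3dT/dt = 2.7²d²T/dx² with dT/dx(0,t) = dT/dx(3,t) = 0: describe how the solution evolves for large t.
T → constant (steady state). Damping (γ=3.3) dissipates the nonconstant modes; with Neumann BCs the spatial average obeys M''+γM'=0 and tends to a finite limit.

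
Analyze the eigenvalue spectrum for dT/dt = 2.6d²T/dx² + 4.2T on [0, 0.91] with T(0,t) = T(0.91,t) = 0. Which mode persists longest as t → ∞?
Eigenvalues: λₙ = 2.6n²π²/0.91² - 4.2.
First three modes:
  n=1: λ₁ = 2.6π²/0.91² - 4.2 ≈ 26.788
  n=2: λ₂ = 10.4π²/0.91² - 4.2 ≈ 119.751
  n=3: λ₃ = 23.4π²/0.91² - 4.2 ≈ 274.69
Since 2.6π²/0.91² ≈ 30.988 > 4.2, all λₙ > 0.
The n=1 mode decays slowest → dominates as t → ∞.
Asymptotic: T ~ c₁ sin(πx/0.91) e^{-λ₁t} with decay rate λ₁ ≈ 26.788.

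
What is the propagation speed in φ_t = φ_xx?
Infinite. The heat equation is parabolic, not hyperbolic, so disturbances propagate instantly.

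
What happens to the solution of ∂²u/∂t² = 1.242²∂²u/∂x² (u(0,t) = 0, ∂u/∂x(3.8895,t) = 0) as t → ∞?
u oscillates (no decay). Energy is conserved; the solution oscillates indefinitely as standing waves.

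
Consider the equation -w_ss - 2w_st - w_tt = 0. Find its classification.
Parabolic. (A = -1, B = -2, C = -1 gives B² - 4AC = 0.)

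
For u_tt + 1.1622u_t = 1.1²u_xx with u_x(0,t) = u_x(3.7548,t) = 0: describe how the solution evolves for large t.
u → constant (steady state). Damping (γ=1.1622) dissipates the nonconstant modes; with Neumann BCs the spatial average obeys M''+γM'=0 and tends to a finite limit.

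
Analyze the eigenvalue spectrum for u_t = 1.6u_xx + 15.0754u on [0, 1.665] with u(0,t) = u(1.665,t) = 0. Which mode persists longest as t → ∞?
Eigenvalues: λₙ = 1.6n²π²/1.665² - 15.0754.
First three modes:
  n=1: λ₁ = 1.6π²/1.665² - 15.0754 ≈ -9.379
  n=2: λ₂ = 6.4π²/1.665² - 15.0754 ≈ 7.71
  n=3: λ₃ = 14.4π²/1.665² - 15.0754 ≈ 36.191
Since 1.6π²/1.665² ≈ 5.696 < 15.0754, λ₁ < 0.
The n=1 mode grows fastest (−λₙ is largest for n=1) → dominates.
Asymptotic: u ~ c₁ sin(πx/1.665) e^{9.379t} (exponential growth at rate −λ₁ ≈ 9.379).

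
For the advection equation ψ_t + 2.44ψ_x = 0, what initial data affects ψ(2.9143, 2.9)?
A single point: x = -4.1617. The characteristic through (2.9143, 2.9) is x - 2.44t = const, so x = 2.9143 - 2.44·2.9 = -4.1617.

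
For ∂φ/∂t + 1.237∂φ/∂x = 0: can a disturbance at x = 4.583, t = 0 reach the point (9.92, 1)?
No. Only data at x = 8.683 affects (9.92, 1). Advection has one-way propagation along characteristics.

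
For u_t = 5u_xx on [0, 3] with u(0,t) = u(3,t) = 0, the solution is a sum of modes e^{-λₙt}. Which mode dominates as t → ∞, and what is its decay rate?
Eigenvalues: λₙ = 5n²π²/3².
First three modes:
  n=1: λ₁ = 5π²/3² ≈ 5.483
  n=2: λ₂ = 20π²/3² ≈ 21.932 (4× faster decay)
  n=3: λ₃ = 45π²/3² ≈ 49.348 (9× faster decay)
As t → ∞, higher modes decay exponentially faster. The n=1 mode dominates: u ~ c₁ sin(πx/3) e^{-λ₁t}.
Decay rate: λ₁ = 5π²/3² ≈ 5.483.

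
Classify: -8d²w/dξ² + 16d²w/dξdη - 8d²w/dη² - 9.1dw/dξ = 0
Parabolic (discriminant = 0).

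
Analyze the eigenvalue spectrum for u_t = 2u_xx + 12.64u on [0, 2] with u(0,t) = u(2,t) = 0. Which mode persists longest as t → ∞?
Eigenvalues: λₙ = 2n²π²/2² - 12.64.
First three modes:
  n=1: λ₁ = 2π²/2² - 12.64 ≈ -7.705
  n=2: λ₂ = 8π²/2² - 12.64 ≈ 7.099
  n=3: λ₃ = 18π²/2² - 12.64 ≈ 31.773
Since 2π²/2² ≈ 4.935 < 12.64, λ₁ < 0.
The n=1 mode grows fastest (−λₙ is largest for n=1) → dominates.
Asymptotic: u ~ c₁ sin(πx/2) e^{7.705t} (exponential growth at rate −λ₁ ≈ 7.705).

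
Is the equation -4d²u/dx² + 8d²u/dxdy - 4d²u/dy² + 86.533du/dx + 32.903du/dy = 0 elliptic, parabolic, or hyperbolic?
Computing B² - 4AC with A = -4, B = 8, C = -4: discriminant = 0 (zero). Answer: parabolic.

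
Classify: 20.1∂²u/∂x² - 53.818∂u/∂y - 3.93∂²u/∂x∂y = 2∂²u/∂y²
Rewriting in standard form: 20.1∂²u/∂x² - 3.93∂²u/∂x∂y - 2∂²u/∂y² - 53.818∂u/∂y = 0. Hyperbolic (discriminant = 176.2449).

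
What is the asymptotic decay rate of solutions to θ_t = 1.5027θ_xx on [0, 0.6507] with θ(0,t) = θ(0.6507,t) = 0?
Eigenvalues: λₙ = 1.5027n²π²/0.6507².
First three modes:
  n=1: λ₁ = 1.5027π²/0.6507² ≈ 35.028
  n=2: λ₂ = 6.0108π²/0.6507² ≈ 140.11 (4× faster decay)
  n=3: λ₃ = 13.5243π²/0.6507² ≈ 315.248 (9× faster decay)
As t → ∞, higher modes decay exponentially faster. The n=1 mode dominates: θ ~ c₁ sin(πx/0.6507) e^{-λ₁t}.
Decay rate: λ₁ = 1.5027π²/0.6507² ≈ 35.028.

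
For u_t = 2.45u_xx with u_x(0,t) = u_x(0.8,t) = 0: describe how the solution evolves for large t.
u → constant (steady state). Heat is conserved (no flux at boundaries); solution approaches the spatial average.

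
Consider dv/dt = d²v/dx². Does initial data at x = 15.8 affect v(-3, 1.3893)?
Yes, for any finite x. The heat equation has infinite propagation speed, so all initial data affects all points at any t > 0.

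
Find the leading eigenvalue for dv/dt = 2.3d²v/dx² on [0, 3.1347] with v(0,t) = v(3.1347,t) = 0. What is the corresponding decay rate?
Eigenvalues: λₙ = 2.3n²π²/3.1347².
First three modes:
  n=1: λ₁ = 2.3π²/3.1347² ≈ 2.31
  n=2: λ₂ = 9.2π²/3.1347² ≈ 9.241 (4× faster decay)
  n=3: λ₃ = 20.7π²/3.1347² ≈ 20.791 (9× faster decay)
As t → ∞, higher modes decay exponentially faster. The n=1 mode dominates: v ~ c₁ sin(πx/3.1347) e^{-λ₁t}.
Decay rate: λ₁ = 2.3π²/3.1347² ≈ 2.31.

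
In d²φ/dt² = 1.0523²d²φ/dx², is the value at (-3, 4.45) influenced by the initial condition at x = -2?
Yes. The domain of dependence is [-7.682735, 1.682735], and -2 ∈ [-7.682735, 1.682735].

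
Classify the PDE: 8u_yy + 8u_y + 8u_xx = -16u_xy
Rewriting in standard form: 8u_xx + 16u_xy + 8u_yy + 8u_y = 0. A = 8, B = 16, C = 8. Discriminant B² - 4AC = 0. Since 0 = 0, parabolic.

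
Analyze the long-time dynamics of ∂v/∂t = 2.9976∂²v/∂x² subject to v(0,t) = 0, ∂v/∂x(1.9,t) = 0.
Long-time behavior: v → 0. Heat escapes through the Dirichlet boundary.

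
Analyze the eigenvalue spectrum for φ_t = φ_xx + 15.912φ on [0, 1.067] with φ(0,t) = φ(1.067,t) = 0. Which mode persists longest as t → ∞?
Eigenvalues: λₙ = n²π²/1.067² - 15.912.
First three modes:
  n=1: λ₁ = π²/1.067² - 15.912 ≈ -7.243
  n=2: λ₂ = 4π²/1.067² - 15.912 ≈ 18.764
  n=3: λ₃ = 9π²/1.067² - 15.912 ≈ 62.109
Since π²/1.067² ≈ 8.669 < 15.912, λ₁ < 0.
The n=1 mode grows fastest (−λₙ is largest for n=1) → dominates.
Asymptotic: φ ~ c₁ sin(πx/1.067) e^{7.243t} (exponential growth at rate −λ₁ ≈ 7.243).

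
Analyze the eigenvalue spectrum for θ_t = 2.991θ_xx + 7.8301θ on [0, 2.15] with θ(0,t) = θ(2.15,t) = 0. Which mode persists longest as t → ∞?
Eigenvalues: λₙ = 2.991n²π²/2.15² - 7.8301.
First three modes:
  n=1: λ₁ = 2.991π²/2.15² - 7.8301 ≈ -1.444
  n=2: λ₂ = 11.964π²/2.15² - 7.8301 ≈ 17.715
  n=3: λ₃ = 26.919π²/2.15² - 7.8301 ≈ 49.645
Since 2.991π²/2.15² ≈ 6.386 < 7.8301, λ₁ < 0.
The n=1 mode grows fastest (−λₙ is largest for n=1) → dominates.
Asymptotic: θ ~ c₁ sin(πx/2.15) e^{1.444t} (exponential growth at rate −λ₁ ≈ 1.444).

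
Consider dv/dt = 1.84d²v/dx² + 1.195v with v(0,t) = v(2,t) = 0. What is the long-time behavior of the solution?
As t → ∞, v → 0. Diffusion dominates reaction (r=1.195 < κπ²/L²≈4.54); solution decays.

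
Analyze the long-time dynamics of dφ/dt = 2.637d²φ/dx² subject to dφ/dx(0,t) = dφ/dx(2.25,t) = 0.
Long-time behavior: φ → constant (steady state). Heat is conserved (no flux at boundaries); solution approaches the spatial average.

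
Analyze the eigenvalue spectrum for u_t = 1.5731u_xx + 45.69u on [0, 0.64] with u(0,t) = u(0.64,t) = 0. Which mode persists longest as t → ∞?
Eigenvalues: λₙ = 1.5731n²π²/0.64² - 45.69.
First three modes:
  n=1: λ₁ = 1.5731π²/0.64² - 45.69 ≈ -7.785
  n=2: λ₂ = 6.2924π²/0.64² - 45.69 ≈ 105.93
  n=3: λ₃ = 14.1579π²/0.64² - 45.69 ≈ 295.455
Since 1.5731π²/0.64² ≈ 37.905 < 45.69, λ₁ < 0.
The n=1 mode grows fastest (−λₙ is largest for n=1) → dominates.
Asymptotic: u ~ c₁ sin(πx/0.64) e^{7.785t} (exponential growth at rate −λ₁ ≈ 7.785).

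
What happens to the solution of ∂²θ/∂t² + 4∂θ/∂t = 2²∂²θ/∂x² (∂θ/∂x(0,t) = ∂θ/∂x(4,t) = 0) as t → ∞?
θ → constant (steady state). Damping (γ=4) dissipates the nonconstant modes; with Neumann BCs the spatial average obeys M''+γM'=0 and tends to a finite limit.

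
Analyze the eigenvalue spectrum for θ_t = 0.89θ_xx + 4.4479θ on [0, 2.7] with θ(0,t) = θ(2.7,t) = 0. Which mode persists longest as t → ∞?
Eigenvalues: λₙ = 0.89n²π²/2.7² - 4.4479.
First three modes:
  n=1: λ₁ = 0.89π²/2.7² - 4.4479 ≈ -3.243
  n=2: λ₂ = 3.56π²/2.7² - 4.4479 ≈ 0.372
  n=3: λ₃ = 8.01π²/2.7² - 4.4479 ≈ 6.396
Since 0.89π²/2.7² ≈ 1.205 < 4.4479, λ₁ < 0.
The n=1 mode grows fastest (−λₙ is largest for n=1) → dominates.
Asymptotic: θ ~ c₁ sin(πx/2.7) e^{3.243t} (exponential growth at rate −λ₁ ≈ 3.243).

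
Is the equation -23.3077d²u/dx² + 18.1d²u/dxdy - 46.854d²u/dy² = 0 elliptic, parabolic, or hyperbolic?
Computing B² - 4AC with A = -23.3077, B = 18.1, C = -46.854: discriminant = -4040.6259032 (negative). Answer: elliptic.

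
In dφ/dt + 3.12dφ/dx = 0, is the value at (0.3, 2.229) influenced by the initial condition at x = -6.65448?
Yes. The characteristic through (0.3, 2.229) passes through x = -6.65448.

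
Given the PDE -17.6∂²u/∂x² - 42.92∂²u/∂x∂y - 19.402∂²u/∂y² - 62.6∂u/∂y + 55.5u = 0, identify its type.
The second-order coefficients are A = -17.6, B = -42.92, C = -19.402. Since B² - 4AC = 476.2256 > 0, this is a hyperbolic PDE.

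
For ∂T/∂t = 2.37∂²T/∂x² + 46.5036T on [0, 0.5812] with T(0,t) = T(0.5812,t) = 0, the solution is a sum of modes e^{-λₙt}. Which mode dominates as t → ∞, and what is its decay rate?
Eigenvalues: λₙ = 2.37n²π²/0.5812² - 46.5036.
First three modes:
  n=1: λ₁ = 2.37π²/0.5812² - 46.5036 ≈ 22.743
  n=2: λ₂ = 9.48π²/0.5812² - 46.5036 ≈ 230.482
  n=3: λ₃ = 21.33π²/0.5812² - 46.5036 ≈ 576.714
Since 2.37π²/0.5812² ≈ 69.246 > 46.5036, all λₙ > 0.
The n=1 mode decays slowest → dominates as t → ∞.
Asymptotic: T ~ c₁ sin(πx/0.5812) e^{-λ₁t} with decay rate λ₁ ≈ 22.743.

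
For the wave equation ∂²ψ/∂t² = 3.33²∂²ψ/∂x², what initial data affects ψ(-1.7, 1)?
Domain of dependence: [-5.03, 1.63]. Signals travel at speed 3.33, so data within |x - -1.7| ≤ 3.33·1 = 3.33 can reach the point.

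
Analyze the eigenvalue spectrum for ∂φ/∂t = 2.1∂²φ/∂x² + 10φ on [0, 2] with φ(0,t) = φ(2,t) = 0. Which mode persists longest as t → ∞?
Eigenvalues: λₙ = 2.1n²π²/2² - 10.
First three modes:
  n=1: λ₁ = 2.1π²/2² - 10 ≈ -4.818
  n=2: λ₂ = 8.4π²/2² - 10 ≈ 10.726
  n=3: λ₃ = 18.9π²/2² - 10 ≈ 36.634
Since 2.1π²/2² ≈ 5.182 < 10, λ₁ < 0.
The n=1 mode grows fastest (−λₙ is largest for n=1) → dominates.
Asymptotic: φ ~ c₁ sin(πx/2) e^{4.818t} (exponential growth at rate −λ₁ ≈ 4.818).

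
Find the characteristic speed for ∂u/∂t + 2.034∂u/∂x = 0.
Speed = 2.034. Information travels along x - 2.034t = const (rightward).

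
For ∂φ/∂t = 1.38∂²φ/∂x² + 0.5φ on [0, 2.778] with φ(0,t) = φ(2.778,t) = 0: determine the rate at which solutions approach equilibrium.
Eigenvalues: λₙ = 1.38n²π²/2.778² - 0.5.
First three modes:
  n=1: λ₁ = 1.38π²/2.778² - 0.5 ≈ 1.265
  n=2: λ₂ = 5.52π²/2.778² - 0.5 ≈ 6.56
  n=3: λ₃ = 12.42π²/2.778² - 0.5 ≈ 15.384
Since 1.38π²/2.778² ≈ 1.765 > 0.5, all λₙ > 0.
The n=1 mode decays slowest → dominates as t → ∞.
Asymptotic: φ ~ c₁ sin(πx/2.778) e^{-λ₁t} with decay rate λ₁ ≈ 1.265.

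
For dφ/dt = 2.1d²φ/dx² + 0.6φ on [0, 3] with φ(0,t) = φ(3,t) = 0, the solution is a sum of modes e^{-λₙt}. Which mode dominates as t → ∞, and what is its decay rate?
Eigenvalues: λₙ = 2.1n²π²/3² - 0.6.
First three modes:
  n=1: λ₁ = 2.1π²/3² - 0.6 ≈ 1.703
  n=2: λ₂ = 8.4π²/3² - 0.6 ≈ 8.612
  n=3: λ₃ = 18.9π²/3² - 0.6 ≈ 20.126
Since 2.1π²/3² ≈ 2.303 > 0.6, all λₙ > 0.
The n=1 mode decays slowest → dominates as t → ∞.
Asymptotic: φ ~ c₁ sin(πx/3) e^{-λ₁t} with decay rate λ₁ ≈ 1.703.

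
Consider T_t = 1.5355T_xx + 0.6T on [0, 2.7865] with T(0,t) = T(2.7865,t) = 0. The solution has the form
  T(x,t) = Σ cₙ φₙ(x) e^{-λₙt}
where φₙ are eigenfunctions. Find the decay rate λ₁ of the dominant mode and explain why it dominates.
Eigenvalues: λₙ = 1.5355n²π²/2.7865² - 0.6.
First three modes:
  n=1: λ₁ = 1.5355π²/2.7865² - 0.6 ≈ 1.352
  n=2: λ₂ = 6.142π²/2.7865² - 0.6 ≈ 7.207
  n=3: λ₃ = 13.8195π²/2.7865² - 0.6 ≈ 16.966
Since 1.5355π²/2.7865² ≈ 1.952 > 0.6, all λₙ > 0.
The n=1 mode decays slowest → dominates as t → ∞.
Asymptotic: T ~ c₁ sin(πx/2.7865) e^{-λ₁t} with decay rate λ₁ ≈ 1.352.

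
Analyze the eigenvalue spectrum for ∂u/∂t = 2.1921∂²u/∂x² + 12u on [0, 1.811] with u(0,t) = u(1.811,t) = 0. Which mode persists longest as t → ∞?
Eigenvalues: λₙ = 2.1921n²π²/1.811² - 12.
First three modes:
  n=1: λ₁ = 2.1921π²/1.811² - 12 ≈ -5.403
  n=2: λ₂ = 8.7684π²/1.811² - 12 ≈ 14.387
  n=3: λ₃ = 19.7289π²/1.811² - 12 ≈ 47.37
Since 2.1921π²/1.811² ≈ 6.597 < 12, λ₁ < 0.
The n=1 mode grows fastest (−λₙ is largest for n=1) → dominates.
Asymptotic: u ~ c₁ sin(πx/1.811) e^{5.403t} (exponential growth at rate −λ₁ ≈ 5.403).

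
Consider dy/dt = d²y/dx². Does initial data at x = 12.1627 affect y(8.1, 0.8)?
Yes, for any finite x. The heat equation has infinite propagation speed, so all initial data affects all points at any t > 0.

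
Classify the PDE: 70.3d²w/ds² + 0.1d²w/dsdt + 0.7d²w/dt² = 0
A = 70.3, B = 0.1, C = 0.7. Discriminant B² - 4AC = -196.83. Since -196.83 < 0, elliptic.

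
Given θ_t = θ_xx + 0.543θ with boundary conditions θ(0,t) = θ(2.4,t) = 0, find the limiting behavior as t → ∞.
θ → 0. Diffusion dominates reaction (r=0.543 < κπ²/L²≈1.71); solution decays.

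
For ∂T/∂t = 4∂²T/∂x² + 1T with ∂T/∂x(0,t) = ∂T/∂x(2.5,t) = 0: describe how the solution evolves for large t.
T grows unboundedly. With Neumann BCs the constant mode has diffusion eigenvalue 0, so any r > 0 makes it grow like e^(1t); solution grows exponentially.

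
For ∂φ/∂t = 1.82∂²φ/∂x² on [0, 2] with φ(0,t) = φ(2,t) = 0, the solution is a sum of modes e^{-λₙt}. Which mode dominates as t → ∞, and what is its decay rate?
Eigenvalues: λₙ = 1.82n²π²/2².
First three modes:
  n=1: λ₁ = 1.82π²/2² ≈ 4.491
  n=2: λ₂ = 7.28π²/2² ≈ 17.963 (4× faster decay)
  n=3: λ₃ = 16.38π²/2² ≈ 40.416 (9× faster decay)
As t → ∞, higher modes decay exponentially faster. The n=1 mode dominates: φ ~ c₁ sin(πx/2) e^{-λ₁t}.
Decay rate: λ₁ = 1.82π²/2² ≈ 4.491.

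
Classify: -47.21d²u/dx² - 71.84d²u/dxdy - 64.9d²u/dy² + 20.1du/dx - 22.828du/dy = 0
Elliptic (discriminant = -7094.7304).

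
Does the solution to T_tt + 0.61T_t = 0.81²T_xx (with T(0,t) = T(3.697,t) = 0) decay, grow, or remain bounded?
T → 0. Damping (γ=0.61) dissipates energy; oscillations decay exponentially.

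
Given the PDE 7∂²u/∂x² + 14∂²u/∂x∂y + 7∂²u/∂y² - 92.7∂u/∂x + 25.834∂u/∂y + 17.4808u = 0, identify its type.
The second-order coefficients are A = 7, B = 14, C = 7. Since B² - 4AC = 0 = 0, this is a parabolic PDE.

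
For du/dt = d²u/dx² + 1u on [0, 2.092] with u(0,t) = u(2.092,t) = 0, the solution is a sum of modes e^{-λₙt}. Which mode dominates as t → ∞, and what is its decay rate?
Eigenvalues: λₙ = n²π²/2.092² - 1.
First three modes:
  n=1: λ₁ = π²/2.092² - 1 ≈ 1.255
  n=2: λ₂ = 4π²/2.092² - 1 ≈ 8.021
  n=3: λ₃ = 9π²/2.092² - 1 ≈ 19.296
Since π²/2.092² ≈ 2.255 > 1, all λₙ > 0.
The n=1 mode decays slowest → dominates as t → ∞.
Asymptotic: u ~ c₁ sin(πx/2.092) e^{-λ₁t} with decay rate λ₁ ≈ 1.255.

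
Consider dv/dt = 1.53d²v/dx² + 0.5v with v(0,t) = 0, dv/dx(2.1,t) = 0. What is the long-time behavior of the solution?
As t → ∞, v → 0. Diffusion dominates reaction (r=0.5 < κπ²/(4L²)≈0.86); solution decays.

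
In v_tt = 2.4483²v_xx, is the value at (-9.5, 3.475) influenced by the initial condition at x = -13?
Yes. The domain of dependence is [-18.0078425, -0.9921575], and -13 ∈ [-18.0078425, -0.9921575].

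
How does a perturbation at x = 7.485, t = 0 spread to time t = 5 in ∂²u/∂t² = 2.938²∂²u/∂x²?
Domain of influence: [-7.205, 22.175]. Data at x = 7.485 spreads outward at speed 2.938.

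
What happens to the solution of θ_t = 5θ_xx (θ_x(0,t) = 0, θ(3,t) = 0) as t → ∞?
θ → 0. Heat escapes through the Dirichlet boundary.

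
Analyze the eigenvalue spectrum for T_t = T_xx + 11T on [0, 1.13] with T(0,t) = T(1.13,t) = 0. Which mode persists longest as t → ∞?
Eigenvalues: λₙ = n²π²/1.13² - 11.
First three modes:
  n=1: λ₁ = π²/1.13² - 11 ≈ -3.271
  n=2: λ₂ = 4π²/1.13² - 11 ≈ 19.917
  n=3: λ₃ = 9π²/1.13² - 11 ≈ 58.564
Since π²/1.13² ≈ 7.729 < 11, λ₁ < 0.
The n=1 mode grows fastest (−λₙ is largest for n=1) → dominates.
Asymptotic: T ~ c₁ sin(πx/1.13) e^{3.271t} (exponential growth at rate −λ₁ ≈ 3.271).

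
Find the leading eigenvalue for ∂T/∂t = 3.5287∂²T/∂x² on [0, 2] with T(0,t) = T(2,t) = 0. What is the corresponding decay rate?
Eigenvalues: λₙ = 3.5287n²π²/2².
First three modes:
  n=1: λ₁ = 3.5287π²/2² ≈ 8.707
  n=2: λ₂ = 14.1148π²/2² ≈ 34.827 (4× faster decay)
  n=3: λ₃ = 31.7583π²/2² ≈ 78.36 (9× faster decay)
As t → ∞, higher modes decay exponentially faster. The n=1 mode dominates: T ~ c₁ sin(πx/2) e^{-λ₁t}.
Decay rate: λ₁ = 3.5287π²/2² ≈ 8.707.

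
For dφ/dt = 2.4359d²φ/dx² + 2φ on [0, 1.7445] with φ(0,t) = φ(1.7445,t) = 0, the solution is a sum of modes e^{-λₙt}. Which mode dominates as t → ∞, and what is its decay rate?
Eigenvalues: λₙ = 2.4359n²π²/1.7445² - 2.
First three modes:
  n=1: λ₁ = 2.4359π²/1.7445² - 2 ≈ 5.9
  n=2: λ₂ = 9.7436π²/1.7445² - 2 ≈ 29.599
  n=3: λ₃ = 21.9231π²/1.7445² - 2 ≈ 69.098
Since 2.4359π²/1.7445² ≈ 7.9 > 2, all λₙ > 0.
The n=1 mode decays slowest → dominates as t → ∞.
Asymptotic: φ ~ c₁ sin(πx/1.7445) e^{-λ₁t} with decay rate λ₁ ≈ 5.9.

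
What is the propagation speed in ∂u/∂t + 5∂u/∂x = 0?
Speed = 5. Information travels along x - 5t = const (rightward).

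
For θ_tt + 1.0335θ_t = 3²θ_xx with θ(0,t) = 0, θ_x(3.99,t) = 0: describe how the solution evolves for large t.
θ → 0. Damping (γ=1.0335) dissipates energy; oscillations decay exponentially.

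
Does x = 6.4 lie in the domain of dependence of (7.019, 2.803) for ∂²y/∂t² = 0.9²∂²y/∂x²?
Yes. The domain of dependence is [4.4963, 9.5417], and 6.4 ∈ [4.4963, 9.5417].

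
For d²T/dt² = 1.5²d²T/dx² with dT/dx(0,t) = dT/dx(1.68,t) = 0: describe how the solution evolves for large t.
T oscillates about a mean that drifts linearly in t (generically unbounded; no decay). There is no damping, so the nonconstant modes persist as standing waves (energy conserved, no decay). But with Neumann conditions at both ends the constant mode has eigenvalue 0: the spatial mean M(t) of T satisfies M'' = 0, so M(t) = M(0) + M'(0)·t. Unless the initial velocity has zero mean (∫T_t(x,0)dx = 0), the solution grows linearly in t (unbounded, though not exponentially); if it does have zero mean, the solution stays bounded and simply oscillates.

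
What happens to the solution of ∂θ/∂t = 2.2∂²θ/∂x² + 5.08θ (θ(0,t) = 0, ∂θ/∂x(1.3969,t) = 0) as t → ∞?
θ grows unboundedly. Reaction dominates diffusion (r=5.08 > κπ²/(4L²)≈2.78); solution grows exponentially.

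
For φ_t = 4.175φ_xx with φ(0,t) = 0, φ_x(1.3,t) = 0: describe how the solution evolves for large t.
φ → 0. Heat escapes through the Dirichlet boundary.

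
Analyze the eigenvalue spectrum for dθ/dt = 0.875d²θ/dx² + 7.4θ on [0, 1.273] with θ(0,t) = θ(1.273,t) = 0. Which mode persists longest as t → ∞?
Eigenvalues: λₙ = 0.875n²π²/1.273² - 7.4.
First three modes:
  n=1: λ₁ = 0.875π²/1.273² - 7.4 ≈ -2.071
  n=2: λ₂ = 3.5π²/1.273² - 7.4 ≈ 13.916
  n=3: λ₃ = 7.875π²/1.273² - 7.4 ≈ 40.562
Since 0.875π²/1.273² ≈ 5.329 < 7.4, λ₁ < 0.
The n=1 mode grows fastest (−λₙ is largest for n=1) → dominates.
Asymptotic: θ ~ c₁ sin(πx/1.273) e^{2.071t} (exponential growth at rate −λ₁ ≈ 2.071).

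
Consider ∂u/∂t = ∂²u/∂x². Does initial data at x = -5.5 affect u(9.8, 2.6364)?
Yes, for any finite x. The heat equation has infinite propagation speed, so all initial data affects all points at any t > 0.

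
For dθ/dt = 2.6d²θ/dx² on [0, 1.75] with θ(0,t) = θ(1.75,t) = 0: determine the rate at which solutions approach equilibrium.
Eigenvalues: λₙ = 2.6n²π²/1.75².
First three modes:
  n=1: λ₁ = 2.6π²/1.75² ≈ 8.379
  n=2: λ₂ = 10.4π²/1.75² ≈ 33.516 (4× faster decay)
  n=3: λ₃ = 23.4π²/1.75² ≈ 75.412 (9× faster decay)
As t → ∞, higher modes decay exponentially faster. The n=1 mode dominates: θ ~ c₁ sin(πx/1.75) e^{-λ₁t}.
Decay rate: λ₁ = 2.6π²/1.75² ≈ 8.379.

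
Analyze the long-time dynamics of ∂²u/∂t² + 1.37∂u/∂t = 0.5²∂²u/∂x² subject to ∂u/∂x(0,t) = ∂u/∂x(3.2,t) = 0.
Long-time behavior: u → constant (steady state). Damping (γ=1.37) dissipates the nonconstant modes; with Neumann BCs the spatial average obeys M''+γM'=0 and tends to a finite limit.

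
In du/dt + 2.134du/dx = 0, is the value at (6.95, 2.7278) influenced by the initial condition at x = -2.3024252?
No. Only data at x = 1.1288748 affects (6.95, 2.7278). Advection has one-way propagation along characteristics.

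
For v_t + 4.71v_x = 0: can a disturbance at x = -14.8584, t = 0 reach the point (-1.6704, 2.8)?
Yes. The characteristic through (-1.6704, 2.8) passes through x = -14.8584.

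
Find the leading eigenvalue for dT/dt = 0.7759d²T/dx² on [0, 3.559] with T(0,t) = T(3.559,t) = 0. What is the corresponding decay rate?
Eigenvalues: λₙ = 0.7759n²π²/3.559².
First three modes:
  n=1: λ₁ = 0.7759π²/3.559² ≈ 0.605
  n=2: λ₂ = 3.1036π²/3.559² ≈ 2.418 (4× faster decay)
  n=3: λ₃ = 6.9831π²/3.559² ≈ 5.441 (9× faster decay)
As t → ∞, higher modes decay exponentially faster. The n=1 mode dominates: T ~ c₁ sin(πx/3.559) e^{-λ₁t}.
Decay rate: λ₁ = 0.7759π²/3.559² ≈ 0.605.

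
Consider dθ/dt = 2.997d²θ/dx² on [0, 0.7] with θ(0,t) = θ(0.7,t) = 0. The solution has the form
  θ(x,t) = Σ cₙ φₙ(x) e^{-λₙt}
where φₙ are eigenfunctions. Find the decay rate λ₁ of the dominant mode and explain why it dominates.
Eigenvalues: λₙ = 2.997n²π²/0.7².
First three modes:
  n=1: λ₁ = 2.997π²/0.7² ≈ 60.366
  n=2: λ₂ = 11.988π²/0.7² ≈ 241.463 (4× faster decay)
  n=3: λ₃ = 26.973π²/0.7² ≈ 543.292 (9× faster decay)
As t → ∞, higher modes decay exponentially faster. The n=1 mode dominates: θ ~ c₁ sin(πx/0.7) e^{-λ₁t}.
Decay rate: λ₁ = 2.997π²/0.7² ≈ 60.366.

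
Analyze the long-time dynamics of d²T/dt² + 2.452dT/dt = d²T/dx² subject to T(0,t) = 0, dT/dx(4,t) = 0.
Long-time behavior: T → 0. Damping (γ=2.452) dissipates energy; oscillations decay exponentially.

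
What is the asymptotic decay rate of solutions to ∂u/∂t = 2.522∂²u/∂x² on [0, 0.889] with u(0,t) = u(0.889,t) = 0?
Eigenvalues: λₙ = 2.522n²π²/0.889².
First three modes:
  n=1: λ₁ = 2.522π²/0.889² ≈ 31.495
  n=2: λ₂ = 10.088π²/0.889² ≈ 125.98 (4× faster decay)
  n=3: λ₃ = 22.698π²/0.889² ≈ 283.455 (9× faster decay)
As t → ∞, higher modes decay exponentially faster. The n=1 mode dominates: u ~ c₁ sin(πx/0.889) e^{-λ₁t}.
Decay rate: λ₁ = 2.522π²/0.889² ≈ 31.495.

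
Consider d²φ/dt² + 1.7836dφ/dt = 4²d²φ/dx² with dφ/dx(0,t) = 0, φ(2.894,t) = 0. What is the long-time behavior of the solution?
As t → ∞, φ → 0. Damping (γ=1.7836) dissipates energy; oscillations decay exponentially.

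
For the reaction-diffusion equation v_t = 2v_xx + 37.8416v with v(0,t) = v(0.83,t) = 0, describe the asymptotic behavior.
v grows unboundedly. Reaction dominates diffusion (r=37.8416 > κπ²/L²≈28.65); solution grows exponentially.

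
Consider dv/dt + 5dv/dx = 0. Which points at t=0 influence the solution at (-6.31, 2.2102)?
A single point: x = -17.361. The characteristic through (-6.31, 2.2102) is x - 5t = const, so x = -6.31 - 5·2.2102 = -17.361.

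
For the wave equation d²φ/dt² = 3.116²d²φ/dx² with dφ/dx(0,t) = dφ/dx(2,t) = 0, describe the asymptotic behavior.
φ oscillates about a mean that drifts linearly in t (generically unbounded; no decay). There is no damping, so the nonconstant modes persist as standing waves (energy conserved, no decay). But with Neumann conditions at both ends the constant mode has eigenvalue 0: the spatial mean M(t) of φ satisfies M'' = 0, so M(t) = M(0) + M'(0)·t. Unless the initial velocity has zero mean (∫φ_t(x,0)dx = 0), the solution grows linearly in t (unbounded, though not exponentially); if it does have zero mean, the solution stays bounded and simply oscillates.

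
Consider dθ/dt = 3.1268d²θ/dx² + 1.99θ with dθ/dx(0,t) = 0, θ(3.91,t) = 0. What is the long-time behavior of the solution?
As t → ∞, θ grows unboundedly. Reaction dominates diffusion (r=1.99 > κπ²/(4L²)≈0.5); solution grows exponentially.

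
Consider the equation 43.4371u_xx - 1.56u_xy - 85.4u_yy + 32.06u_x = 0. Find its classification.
Hyperbolic. (A = 43.4371, B = -1.56, C = -85.4 gives B² - 4AC = 14840.54696.)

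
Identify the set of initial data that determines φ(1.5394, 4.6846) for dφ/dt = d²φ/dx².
The entire real line. The heat equation has infinite propagation speed: any initial disturbance instantly affects all points (though exponentially small far away).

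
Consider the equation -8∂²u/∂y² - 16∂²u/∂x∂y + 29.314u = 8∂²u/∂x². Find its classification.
Rewriting in standard form: -8∂²u/∂x² - 16∂²u/∂x∂y - 8∂²u/∂y² + 29.314u = 0. Parabolic. (A = -8, B = -16, C = -8 gives B² - 4AC = 0.)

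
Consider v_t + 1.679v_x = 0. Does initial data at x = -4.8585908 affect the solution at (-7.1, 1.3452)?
No. Only data at x = -9.3585908 affects (-7.1, 1.3452). Advection has one-way propagation along characteristics.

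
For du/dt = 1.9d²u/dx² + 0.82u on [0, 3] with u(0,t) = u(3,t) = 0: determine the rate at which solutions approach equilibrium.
Eigenvalues: λₙ = 1.9n²π²/3² - 0.82.
First three modes:
  n=1: λ₁ = 1.9π²/3² - 0.82 ≈ 1.264
  n=2: λ₂ = 7.6π²/3² - 0.82 ≈ 7.514
  n=3: λ₃ = 17.1π²/3² - 0.82 ≈ 17.932
Since 1.9π²/3² ≈ 2.084 > 0.82, all λₙ > 0.
The n=1 mode decays slowest → dominates as t → ∞.
Asymptotic: u ~ c₁ sin(πx/3) e^{-λ₁t} with decay rate λ₁ ≈ 1.264.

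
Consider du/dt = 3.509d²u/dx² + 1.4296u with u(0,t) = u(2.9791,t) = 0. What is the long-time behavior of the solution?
As t → ∞, u → 0. Diffusion dominates reaction (r=1.4296 < κπ²/L²≈3.9); solution decays.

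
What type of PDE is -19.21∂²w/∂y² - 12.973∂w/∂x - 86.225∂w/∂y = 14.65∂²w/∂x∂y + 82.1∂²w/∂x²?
Rewriting in standard form: -82.1∂²w/∂x² - 14.65∂²w/∂x∂y - 19.21∂²w/∂y² - 12.973∂w/∂x - 86.225∂w/∂y = 0. With A = -82.1, B = -14.65, C = -19.21, the discriminant is -6093.9415. This is an elliptic PDE.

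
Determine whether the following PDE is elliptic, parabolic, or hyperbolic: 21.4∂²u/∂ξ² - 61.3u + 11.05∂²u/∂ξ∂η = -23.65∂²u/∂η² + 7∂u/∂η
Rewriting in standard form: 21.4∂²u/∂ξ² + 11.05∂²u/∂ξ∂η + 23.65∂²u/∂η² - 7∂u/∂η - 61.3u = 0. Coefficients: A = 21.4, B = 11.05, C = 23.65. B² - 4AC = -1902.3375, which is negative, so the equation is elliptic.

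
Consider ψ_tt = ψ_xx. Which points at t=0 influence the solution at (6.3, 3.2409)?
Domain of dependence: [3.0591, 9.5409]. Signals travel at speed 1, so data within |x - 6.3| ≤ 1·3.2409 = 3.2409 can reach the point.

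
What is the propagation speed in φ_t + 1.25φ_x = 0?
Speed = 1.25. Information travels along x - 1.25t = const (rightward).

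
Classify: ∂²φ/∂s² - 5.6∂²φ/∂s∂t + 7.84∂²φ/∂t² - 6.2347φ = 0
Parabolic (discriminant = 0).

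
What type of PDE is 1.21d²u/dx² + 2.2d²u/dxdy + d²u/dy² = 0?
With A = 1.21, B = 2.2, C = 1, the discriminant is 0. This is a parabolic PDE.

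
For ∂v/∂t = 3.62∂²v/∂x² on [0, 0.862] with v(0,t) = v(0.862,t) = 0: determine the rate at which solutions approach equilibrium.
Eigenvalues: λₙ = 3.62n²π²/0.862².
First three modes:
  n=1: λ₁ = 3.62π²/0.862² ≈ 48.083
  n=2: λ₂ = 14.48π²/0.862² ≈ 192.333 (4× faster decay)
  n=3: λ₃ = 32.58π²/0.862² ≈ 432.749 (9× faster decay)
As t → ∞, higher modes decay exponentially faster. The n=1 mode dominates: v ~ c₁ sin(πx/0.862) e^{-λ₁t}.
Decay rate: λ₁ = 3.62π²/0.862² ≈ 48.083.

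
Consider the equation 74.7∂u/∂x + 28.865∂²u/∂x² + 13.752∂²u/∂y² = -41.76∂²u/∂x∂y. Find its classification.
Rewriting in standard form: 28.865∂²u/∂x² + 41.76∂²u/∂x∂y + 13.752∂²u/∂y² + 74.7∂u/∂x = 0. Hyperbolic. (A = 28.865, B = 41.76, C = 13.752 gives B² - 4AC = 156.09168.)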